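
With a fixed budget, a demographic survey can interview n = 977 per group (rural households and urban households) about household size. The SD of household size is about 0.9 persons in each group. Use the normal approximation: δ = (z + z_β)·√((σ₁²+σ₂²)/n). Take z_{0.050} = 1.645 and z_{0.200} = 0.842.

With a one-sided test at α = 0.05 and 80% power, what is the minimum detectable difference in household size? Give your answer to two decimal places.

δ = (z_α + z_β) · √((σ₁²+σ₂²)/n)
  = (1.645 + 0.842) · √(1.62/977)
  = 2.487 · √0.00166
  = 2.487 · 0.0407
  = 0.1013

Minimum detectable difference ≈ 0.10 persons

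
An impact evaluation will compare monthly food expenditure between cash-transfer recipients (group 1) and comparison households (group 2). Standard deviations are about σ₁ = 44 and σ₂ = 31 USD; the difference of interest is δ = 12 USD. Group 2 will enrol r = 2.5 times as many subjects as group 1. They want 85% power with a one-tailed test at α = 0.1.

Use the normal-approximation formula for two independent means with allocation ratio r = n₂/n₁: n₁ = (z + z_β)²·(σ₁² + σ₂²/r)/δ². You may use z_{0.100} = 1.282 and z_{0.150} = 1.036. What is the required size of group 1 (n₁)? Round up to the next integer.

n₁ = (z_α + z_β)² · (σ₁² + σ₂²/r) / δ²
   = (1.282 + 1.036)² · (44² + 31²/2.5) / 12²
   = 5.3731 · (1936 + 384.4) / 144
   = 5.3731 · 2320.4 / 144
   = 86.58
Round up → n₁ = 87; n₂ = r·n₁ = 2.5 × 87 = 218.

n₁ = 87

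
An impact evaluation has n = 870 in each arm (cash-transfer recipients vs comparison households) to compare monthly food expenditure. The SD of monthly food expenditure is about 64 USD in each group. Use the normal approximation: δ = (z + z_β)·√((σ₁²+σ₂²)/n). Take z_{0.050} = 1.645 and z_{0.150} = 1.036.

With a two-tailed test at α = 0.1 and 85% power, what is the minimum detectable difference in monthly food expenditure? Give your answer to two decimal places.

δ = (z_{α/2} + z_β) · √((σ₁²+σ₂²)/n)
  = (1.645 + 1.036) · √(8192/870)
  = 2.681 · √9.4161
  = 2.681 · 3.0686
  = 8.2268

Minimum detectable difference ≈ 8.23 USD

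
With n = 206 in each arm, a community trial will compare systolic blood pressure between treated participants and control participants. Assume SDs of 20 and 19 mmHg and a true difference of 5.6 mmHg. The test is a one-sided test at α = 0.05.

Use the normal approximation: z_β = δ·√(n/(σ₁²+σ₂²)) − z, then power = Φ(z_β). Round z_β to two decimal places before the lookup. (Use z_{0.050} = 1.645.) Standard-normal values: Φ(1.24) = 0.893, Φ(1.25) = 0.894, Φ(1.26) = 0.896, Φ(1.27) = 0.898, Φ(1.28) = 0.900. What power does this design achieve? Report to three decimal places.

Power ≈ 0.898

z_β = δ·√(n/(σ₁²+σ₂²)) − z_α
    = 5.6 · √(206/761) − 1.645
    = 5.6 · 0.52028 − 1.645
    = 2.9136 − 1.645 = 1.2686 → 1.27
Power = Φ(1.27) = 0.898.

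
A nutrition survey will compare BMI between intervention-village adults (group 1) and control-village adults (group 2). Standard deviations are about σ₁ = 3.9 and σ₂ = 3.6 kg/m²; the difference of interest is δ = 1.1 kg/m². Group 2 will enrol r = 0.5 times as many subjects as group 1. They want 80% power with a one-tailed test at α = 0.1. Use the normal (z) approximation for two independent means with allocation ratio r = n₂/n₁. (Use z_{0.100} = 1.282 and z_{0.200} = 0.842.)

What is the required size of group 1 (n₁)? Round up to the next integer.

n₁ = 154

n₁ = (z_α + z_β)² · (σ₁² + σ₂²/r) / δ²
   = (1.282 + 0.842)² · (3.9² + 3.6²/0.5) / 1.1²
   = 4.5114 · (15.21 + 25.92) / 1.21
   = 4.5114 · 41.13 / 1.21
   = 153.35
Round up → n₁ = 154; n₂ = r·n₁ = 0.5 × 154 = 77.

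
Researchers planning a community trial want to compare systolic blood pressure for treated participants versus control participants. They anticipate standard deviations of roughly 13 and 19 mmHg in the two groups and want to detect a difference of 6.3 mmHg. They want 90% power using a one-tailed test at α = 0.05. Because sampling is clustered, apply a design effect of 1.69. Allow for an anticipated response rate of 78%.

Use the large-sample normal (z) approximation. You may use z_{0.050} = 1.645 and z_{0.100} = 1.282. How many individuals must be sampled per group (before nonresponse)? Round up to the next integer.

n = (z_α + z_β)² · (σ₁² + σ₂²) / δ²
  = (1.645 + 1.282)² · (13² + 19² = 530) / 6.3²
  = 8.5673 · 530 / 39.69
  = 114.40
Design effect: 1.69 × 114.40 = 193.34.
Adjust for 78% response: 193.34 / 0.78 = 247.87.
Round up → n = 248 per group.

n = 248 per group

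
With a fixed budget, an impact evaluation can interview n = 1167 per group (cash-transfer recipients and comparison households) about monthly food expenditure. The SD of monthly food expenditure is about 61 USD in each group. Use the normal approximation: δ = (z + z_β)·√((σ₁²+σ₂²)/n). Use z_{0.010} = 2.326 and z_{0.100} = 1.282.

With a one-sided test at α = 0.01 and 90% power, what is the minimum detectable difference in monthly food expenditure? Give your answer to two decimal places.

δ = (z_α + z_β) · √((σ₁²+σ₂²)/n)
  = (2.326 + 1.282) · √(7442/1167)
  = 3.608 · √6.377
  = 3.608 · 2.5253
  = 9.1112

Minimum detectable difference ≈ 9.11 USD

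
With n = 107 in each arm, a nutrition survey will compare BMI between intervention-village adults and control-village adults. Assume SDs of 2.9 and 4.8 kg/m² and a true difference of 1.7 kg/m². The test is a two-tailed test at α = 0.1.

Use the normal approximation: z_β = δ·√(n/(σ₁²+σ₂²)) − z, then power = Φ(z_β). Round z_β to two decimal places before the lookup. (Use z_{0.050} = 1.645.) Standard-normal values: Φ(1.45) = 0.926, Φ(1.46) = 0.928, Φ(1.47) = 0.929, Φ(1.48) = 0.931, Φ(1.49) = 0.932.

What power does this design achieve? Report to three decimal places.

Power ≈ 0.932

z_β = δ·√(n/(σ₁²+σ₂²)) − z_{α/2}
    = 1.7 · √(107/31.45) − 1.645
    = 1.7 · 1.84451 − 1.645
    = 3.1357 − 1.645 = 1.4907 → 1.49
Power = Φ(1.49) = 0.932.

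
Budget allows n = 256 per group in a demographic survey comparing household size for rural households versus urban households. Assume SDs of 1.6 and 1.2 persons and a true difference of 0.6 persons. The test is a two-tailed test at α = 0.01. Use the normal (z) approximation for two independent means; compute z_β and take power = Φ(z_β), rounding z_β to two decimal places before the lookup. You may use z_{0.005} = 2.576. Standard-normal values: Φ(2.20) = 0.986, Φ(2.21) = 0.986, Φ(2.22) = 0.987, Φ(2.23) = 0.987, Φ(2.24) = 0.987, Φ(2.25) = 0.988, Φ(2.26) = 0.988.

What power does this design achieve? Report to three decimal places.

Power ≈ 0.987

z_β = δ·√(n/(σ₁²+σ₂²)) − z_{α/2}
    = 0.6 · √(256/4) − 2.576
    = 0.6 · 8.00000 − 2.576
    = 4.8000 − 2.576 = 2.2240 → 2.22
Power = Φ(2.22) = 0.987.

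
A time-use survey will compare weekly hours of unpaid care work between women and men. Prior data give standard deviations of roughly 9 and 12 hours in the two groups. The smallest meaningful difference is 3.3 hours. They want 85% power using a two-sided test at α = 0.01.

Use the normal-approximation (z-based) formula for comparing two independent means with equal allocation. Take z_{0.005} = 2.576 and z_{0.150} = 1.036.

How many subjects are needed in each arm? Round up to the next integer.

n = (z_{α/2} + z_β)² · (σ₁² + σ₂²) / δ²
  = (2.576 + 1.036)² · (9² + 12² = 225) / 3.3²
  = 13.0465 · 225 / 10.89
  = 269.56
Round up → n = 270 per group.

n = 270 per group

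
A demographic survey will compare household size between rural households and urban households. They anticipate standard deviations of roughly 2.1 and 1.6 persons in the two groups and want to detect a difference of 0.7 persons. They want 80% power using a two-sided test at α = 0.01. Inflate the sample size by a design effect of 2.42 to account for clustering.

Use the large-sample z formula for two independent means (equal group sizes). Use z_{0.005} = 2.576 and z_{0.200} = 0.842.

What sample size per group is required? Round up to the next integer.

n = 403 per group

n = (z_{α/2} + z_β)² · (σ₁² + σ₂²) / δ²
  = (2.576 + 0.842)² · (2.1² + 1.6² = 6.97) / 0.7²
  = 11.6827 · 6.97 / 0.49
  = 166.18
Design effect: 2.42 × 166.18 = 402.16.
Round up → n = 403 per group.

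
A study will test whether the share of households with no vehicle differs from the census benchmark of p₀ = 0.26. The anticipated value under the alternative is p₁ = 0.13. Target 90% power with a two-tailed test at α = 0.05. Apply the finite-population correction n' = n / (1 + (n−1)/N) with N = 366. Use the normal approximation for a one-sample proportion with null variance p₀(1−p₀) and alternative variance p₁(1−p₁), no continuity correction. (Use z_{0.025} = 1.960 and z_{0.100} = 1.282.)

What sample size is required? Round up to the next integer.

n = 78

n = [z_{α/2}·√(p₀q₀) + z_β·√(p₁q₁)]² / (p₁ − p₀)²
  = [1.960·√(0.26·0.74) + 1.282·√(0.13·0.87)]² / (-0.13)²
  = [1.960·0.4386 + 1.282·0.3363]² / 0.0169
  = [1.2909]² / 0.0169
  = 98.60
Finite-population correction (N = 366): 98.60 / (1 + (98.60 − 1)/366) = 77.84.
Round up → n = 78.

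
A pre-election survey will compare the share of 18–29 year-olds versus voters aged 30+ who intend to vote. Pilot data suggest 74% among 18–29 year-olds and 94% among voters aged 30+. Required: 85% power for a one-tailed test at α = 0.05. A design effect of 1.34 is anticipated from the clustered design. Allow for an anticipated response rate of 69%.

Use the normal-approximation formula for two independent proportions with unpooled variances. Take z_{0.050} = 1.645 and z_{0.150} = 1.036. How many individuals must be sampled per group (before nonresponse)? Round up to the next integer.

n = (z_α + z_β)² · [p₁(1−p₁) + p₂(1−p₂)] / (p₁ − p₂)²
  = (1.645 + 1.036)² · (0.74·0.26 + 0.94·0.06) / (-0.20)²
  = (2.681)² · (0.1924 + 0.0564) / 0.0400
  = 7.1878 · 0.2488 / 0.0400
  = 44.71
Design effect: 1.34 × 44.71 = 59.91.
Adjust for 69% response: 59.91 / 0.69 = 86.82.
Round up → n = 87 per group.

n = 87 per group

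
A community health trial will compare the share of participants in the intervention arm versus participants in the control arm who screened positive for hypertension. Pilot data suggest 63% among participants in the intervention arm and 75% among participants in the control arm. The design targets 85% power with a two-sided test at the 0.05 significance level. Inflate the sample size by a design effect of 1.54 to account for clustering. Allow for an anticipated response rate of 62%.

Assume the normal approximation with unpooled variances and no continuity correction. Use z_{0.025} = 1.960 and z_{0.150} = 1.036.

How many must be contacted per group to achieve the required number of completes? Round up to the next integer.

n = (z_{α/2} + z_β)² · [p₁(1−p₁) + p₂(1−p₂)] / (p₁ − p₂)²
  = (1.960 + 1.036)² · (0.63·0.37 + 0.75·0.25) / (-0.12)²
  = (2.996)² · (0.2331 + 0.1875) / 0.0144
  = 8.9760 · 0.4206 / 0.0144
  = 262.17
Design effect: 1.54 × 262.17 = 403.75.
Adjust for 62% response: 403.75 / 0.62 = 651.21.
Round up → n = 652 per group.

n = 652 per group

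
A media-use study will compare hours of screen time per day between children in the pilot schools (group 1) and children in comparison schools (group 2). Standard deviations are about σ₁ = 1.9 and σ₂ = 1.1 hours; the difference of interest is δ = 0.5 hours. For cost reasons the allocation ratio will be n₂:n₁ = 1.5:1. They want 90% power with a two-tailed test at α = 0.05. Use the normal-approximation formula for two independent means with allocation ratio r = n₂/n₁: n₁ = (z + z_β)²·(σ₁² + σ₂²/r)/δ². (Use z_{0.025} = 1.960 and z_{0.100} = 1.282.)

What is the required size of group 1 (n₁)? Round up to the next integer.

n₁ = 186

n₁ = (z_{α/2} + z_β)² · (σ₁² + σ₂²/r) / δ²
   = (1.960 + 1.282)² · (1.9² + 1.1²/1.5) / 0.5²
   = 10.5106 · (3.61 + 0.80667) / 0.25
   = 10.5106 · 4.4167 / 0.25
   = 185.69
Round up → n₁ = 186; n₂ = r·n₁ = 1.5 × 186 = 279.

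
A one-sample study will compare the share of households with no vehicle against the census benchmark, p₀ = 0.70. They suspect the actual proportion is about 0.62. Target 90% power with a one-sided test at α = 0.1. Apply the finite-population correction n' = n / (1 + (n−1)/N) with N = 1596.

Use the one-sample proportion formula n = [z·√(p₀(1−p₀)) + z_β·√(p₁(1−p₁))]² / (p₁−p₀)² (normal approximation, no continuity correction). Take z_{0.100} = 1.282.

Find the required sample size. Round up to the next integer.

n = [z_α·√(p₀q₀) + z_β·√(p₁q₁)]² / (p₁ − p₀)²
  = [1.282·√(0.70·0.30) + 1.282·√(0.62·0.38)]² / (-0.08)²
  = [1.282·0.4583 + 1.282·0.4854]² / 0.0064
  = [1.2098]² / 0.0064
  = 228.67
Finite-population correction (N = 1596): 228.67 / (1 + (228.67 − 1)/1596) = 200.12.
Round up → n = 201.

n = 201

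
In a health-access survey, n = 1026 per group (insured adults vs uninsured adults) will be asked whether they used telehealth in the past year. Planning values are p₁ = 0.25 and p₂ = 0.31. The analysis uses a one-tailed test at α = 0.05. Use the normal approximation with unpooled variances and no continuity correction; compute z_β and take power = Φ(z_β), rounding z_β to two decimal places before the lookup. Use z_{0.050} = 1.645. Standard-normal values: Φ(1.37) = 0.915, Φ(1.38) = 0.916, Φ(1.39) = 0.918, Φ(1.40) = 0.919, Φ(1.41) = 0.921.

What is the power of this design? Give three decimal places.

Power ≈ 0.918

z_β = |p₁−p₂|·√(n/[p₁q₁+p₂q₂]) − z_α
    = 0.06 · √(1026/0.4014) − 1.645
    = 0.06 · 50.5574 − 1.645
    = 3.0334 − 1.645 = 1.3884 → 1.39
Power = Φ(1.39) = 0.918.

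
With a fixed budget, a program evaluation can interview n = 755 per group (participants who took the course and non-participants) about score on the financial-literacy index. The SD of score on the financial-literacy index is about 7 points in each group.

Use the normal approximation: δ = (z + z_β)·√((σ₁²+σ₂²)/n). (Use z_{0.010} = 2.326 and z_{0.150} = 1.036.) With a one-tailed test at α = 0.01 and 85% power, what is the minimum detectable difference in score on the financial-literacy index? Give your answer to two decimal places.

δ = (z_α + z_β) · √((σ₁²+σ₂²)/n)
  = (2.326 + 1.036) · √(98/755)
  = 3.362 · √0.1298
  = 3.362 · 0.3603
  = 1.2113

Minimum detectable difference ≈ 1.21 points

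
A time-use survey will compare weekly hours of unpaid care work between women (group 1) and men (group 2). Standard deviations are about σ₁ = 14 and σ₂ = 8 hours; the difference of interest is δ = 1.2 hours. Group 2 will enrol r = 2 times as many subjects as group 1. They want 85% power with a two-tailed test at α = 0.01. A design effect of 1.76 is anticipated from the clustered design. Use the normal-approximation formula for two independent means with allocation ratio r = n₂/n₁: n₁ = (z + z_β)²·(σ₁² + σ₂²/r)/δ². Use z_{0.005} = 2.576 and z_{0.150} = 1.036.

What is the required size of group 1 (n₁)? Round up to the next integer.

n₁ = 3636

n₁ = (z_{α/2} + z_β)² · (σ₁² + σ₂²/r) / δ²
   = (2.576 + 1.036)² · (14² + 8²/2) / 1.2²
   = 13.0465 · (196 + 32) / 1.44
   = 13.0465 · 228 / 1.44
   = 2065.70
Design effect: 1.76 × 2065.70 = 3635.64.
Round up → n₁ = 3636; n₂ = r·n₁ = 2 × 3636 = 7272.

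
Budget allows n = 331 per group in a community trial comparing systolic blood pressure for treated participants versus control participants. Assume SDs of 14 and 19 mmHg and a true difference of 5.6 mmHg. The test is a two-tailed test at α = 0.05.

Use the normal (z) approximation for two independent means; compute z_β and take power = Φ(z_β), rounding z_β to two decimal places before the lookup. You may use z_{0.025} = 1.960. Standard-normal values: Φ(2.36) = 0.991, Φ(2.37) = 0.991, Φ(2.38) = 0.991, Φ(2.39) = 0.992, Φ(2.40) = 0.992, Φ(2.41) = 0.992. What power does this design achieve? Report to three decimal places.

Power ≈ 0.991

z_β = δ·√(n/(σ₁²+σ₂²)) − z_{α/2}
    = 5.6 · √(331/557) − 1.960
    = 5.6 · 0.77088 − 1.960
    = 4.3169 − 1.960 = 2.3569 → 2.36
Power = Φ(2.36) = 0.991.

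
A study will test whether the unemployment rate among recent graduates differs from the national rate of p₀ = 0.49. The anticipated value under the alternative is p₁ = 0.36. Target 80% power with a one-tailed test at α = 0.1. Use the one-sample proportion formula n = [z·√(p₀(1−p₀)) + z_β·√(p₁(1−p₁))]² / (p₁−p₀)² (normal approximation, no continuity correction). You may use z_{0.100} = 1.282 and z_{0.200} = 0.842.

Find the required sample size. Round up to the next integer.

n = 65

n = [z_α·√(p₀q₀) + z_β·√(p₁q₁)]² / (p₁ − p₀)²
  = [1.282·√(0.49·0.51) + 0.842·√(0.36·0.64)]² / (-0.13)²
  = [1.282·0.4999 + 0.842·0.4800]² / 0.0169
  = [1.0450]² / 0.0169
  = 64.62
Round up → n = 65.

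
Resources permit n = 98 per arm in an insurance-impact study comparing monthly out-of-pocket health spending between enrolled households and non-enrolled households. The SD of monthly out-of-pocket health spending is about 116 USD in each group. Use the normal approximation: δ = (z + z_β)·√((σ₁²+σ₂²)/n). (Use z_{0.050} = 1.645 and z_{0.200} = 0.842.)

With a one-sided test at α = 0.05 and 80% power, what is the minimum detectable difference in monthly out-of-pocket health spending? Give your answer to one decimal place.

Minimum detectable difference ≈ 41.2 USD

δ = (z_α + z_β) · √((σ₁²+σ₂²)/n)
  = (1.645 + 0.842) · √(26912/98)
  = 2.487 · √274.6122
  = 2.487 · 16.5714
  = 41.2131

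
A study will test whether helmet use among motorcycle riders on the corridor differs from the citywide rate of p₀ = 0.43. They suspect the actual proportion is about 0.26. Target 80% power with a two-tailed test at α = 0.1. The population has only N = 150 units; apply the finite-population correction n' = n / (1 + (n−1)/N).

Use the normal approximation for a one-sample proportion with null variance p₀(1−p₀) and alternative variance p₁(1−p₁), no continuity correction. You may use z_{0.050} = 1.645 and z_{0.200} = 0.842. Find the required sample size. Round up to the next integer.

n = [z_{α/2}·√(p₀q₀) + z_β·√(p₁q₁)]² / (p₁ − p₀)²
  = [1.645·√(0.43·0.57) + 0.842·√(0.26·0.74)]² / (-0.17)²
  = [1.645·0.4951 + 0.842·0.4386]² / 0.0289
  = [1.1837]² / 0.0289
  = 48.48
Finite-population correction (N = 150): 48.48 / (1 + (48.48 − 1)/150) = 36.83.
Round up → n = 37.

n = 37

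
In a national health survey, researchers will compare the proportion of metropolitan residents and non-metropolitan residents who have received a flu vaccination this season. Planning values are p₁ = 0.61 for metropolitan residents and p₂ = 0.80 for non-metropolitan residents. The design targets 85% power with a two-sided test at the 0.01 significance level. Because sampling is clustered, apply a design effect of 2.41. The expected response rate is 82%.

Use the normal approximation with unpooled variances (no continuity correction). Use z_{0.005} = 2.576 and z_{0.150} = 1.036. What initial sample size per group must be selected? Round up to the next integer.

n = (z_{α/2} + z_β)² · [p₁(1−p₁) + p₂(1−p₂)] / (p₁ − p₂)²
  = (2.576 + 1.036)² · (0.61·0.39 + 0.80·0.20) / (-0.19)²
  = (3.612)² · (0.2379 + 0.1600) / 0.0361
  = 13.0465 · 0.3979 / 0.0361
  = 143.80
Design effect: 2.41 × 143.80 = 346.56.
Adjust for 82% response: 346.56 / 0.82 = 422.63.
Round up → n = 423 per group.

n = 423 per group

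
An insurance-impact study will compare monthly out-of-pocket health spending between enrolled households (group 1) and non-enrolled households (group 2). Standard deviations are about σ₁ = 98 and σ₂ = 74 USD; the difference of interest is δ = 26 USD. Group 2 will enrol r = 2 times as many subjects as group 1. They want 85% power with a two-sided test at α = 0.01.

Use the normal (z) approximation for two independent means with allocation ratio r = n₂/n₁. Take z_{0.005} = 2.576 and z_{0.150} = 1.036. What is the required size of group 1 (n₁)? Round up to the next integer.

n₁ = (z_{α/2} + z_β)² · (σ₁² + σ₂²/r) / δ²
   = (2.576 + 1.036)² · (98² + 74²/2) / 26²
   = 13.0465 · (9604 + 2738) / 676
   = 13.0465 · 12342 / 676
   = 238.20
Round up → n₁ = 239; n₂ = r·n₁ = 2 × 239 = 478.

n₁ = 239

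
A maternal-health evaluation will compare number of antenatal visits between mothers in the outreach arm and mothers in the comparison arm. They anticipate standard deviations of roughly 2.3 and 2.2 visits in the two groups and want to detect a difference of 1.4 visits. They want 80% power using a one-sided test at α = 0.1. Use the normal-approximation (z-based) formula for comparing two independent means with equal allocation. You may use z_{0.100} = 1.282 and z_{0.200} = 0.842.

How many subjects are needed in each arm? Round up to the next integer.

n = (z_α + z_β)² · (σ₁² + σ₂²) / δ²
  = (1.282 + 0.842)² · (2.3² + 2.2² = 10.13) / 1.4²
  = 4.5114 · 10.13 / 1.96
  = 23.32
Round up → n = 24 per group.

n = 24 per group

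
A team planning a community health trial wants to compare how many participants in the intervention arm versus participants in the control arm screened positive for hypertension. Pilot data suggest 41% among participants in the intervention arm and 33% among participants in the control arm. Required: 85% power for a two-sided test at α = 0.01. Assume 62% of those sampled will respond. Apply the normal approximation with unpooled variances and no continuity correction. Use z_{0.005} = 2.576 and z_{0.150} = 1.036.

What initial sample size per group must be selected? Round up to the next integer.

n = (z_{α/2} + z_β)² · [p₁(1−p₁) + p₂(1−p₂)] / (p₁ − p₂)²
  = (2.576 + 1.036)² · (0.41·0.59 + 0.33·0.67) / (0.08)²
  = (3.612)² · (0.2419 + 0.2211) / 0.0064
  = 13.0465 · 0.4630 / 0.0064
  = 943.84
Adjust for 62% response: 943.84 / 0.62 = 1522.32.
Round up → n = 1523 per group.

n = 1523 per group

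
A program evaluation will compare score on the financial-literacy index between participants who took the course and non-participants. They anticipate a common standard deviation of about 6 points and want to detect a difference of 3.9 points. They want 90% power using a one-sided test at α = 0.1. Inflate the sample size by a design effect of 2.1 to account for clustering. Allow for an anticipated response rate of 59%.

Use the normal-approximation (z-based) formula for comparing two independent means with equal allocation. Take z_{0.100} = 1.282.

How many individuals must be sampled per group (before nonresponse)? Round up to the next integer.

n = 111 per group

n = (z_α + z_β)² · (σ₁² + σ₂²) / δ²
  = (1.282 + 1.282)² · (2·6² = 72) / 3.9²
  = 6.5741 · 72 / 15.21
  = 31.12
Design effect: 2.1 × 31.12 = 65.35.
Adjust for 59% response: 65.35 / 0.59 = 110.77.
Round up → n = 111 per group.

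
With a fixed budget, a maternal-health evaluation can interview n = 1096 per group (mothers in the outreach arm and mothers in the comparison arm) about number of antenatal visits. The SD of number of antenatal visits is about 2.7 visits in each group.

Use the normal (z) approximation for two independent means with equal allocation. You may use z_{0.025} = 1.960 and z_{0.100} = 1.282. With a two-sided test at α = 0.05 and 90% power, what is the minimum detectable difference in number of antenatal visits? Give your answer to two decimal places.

Minimum detectable difference ≈ 0.37 visits

δ = (z_{α/2} + z_β) · √((σ₁²+σ₂²)/n)
  = (1.960 + 1.282) · √(14.58/1096)
  = 3.242 · √0.0133
  = 3.242 · 0.1153
  = 0.3739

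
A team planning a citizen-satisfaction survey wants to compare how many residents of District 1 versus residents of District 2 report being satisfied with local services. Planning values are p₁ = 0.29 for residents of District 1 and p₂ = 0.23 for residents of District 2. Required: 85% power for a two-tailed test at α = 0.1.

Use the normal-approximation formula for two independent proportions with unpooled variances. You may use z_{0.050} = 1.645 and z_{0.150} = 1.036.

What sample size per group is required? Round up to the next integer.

n = 765 per group

n = (z_{α/2} + z_β)² · [p₁(1−p₁) + p₂(1−p₂)] / (p₁ − p₂)²
  = (1.645 + 1.036)² · (0.29·0.71 + 0.23·0.77) / (0.06)²
  = (2.681)² · (0.2059 + 0.1771) / 0.0036
  = 7.1878 · 0.3830 / 0.0036
  = 764.70
Round up → n = 765 per group.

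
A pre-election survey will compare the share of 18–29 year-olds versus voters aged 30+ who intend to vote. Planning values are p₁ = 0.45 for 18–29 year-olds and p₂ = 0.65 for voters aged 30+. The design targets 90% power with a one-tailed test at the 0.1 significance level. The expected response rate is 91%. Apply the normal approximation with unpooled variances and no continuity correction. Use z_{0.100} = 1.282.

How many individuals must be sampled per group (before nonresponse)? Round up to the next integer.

n = 86 per group

n = (z_α + z_β)² · [p₁(1−p₁) + p₂(1−p₂)] / (p₁ − p₂)²
  = (1.282 + 1.282)² · (0.45·0.55 + 0.65·0.35) / (-0.20)²
  = (2.564)² · (0.2475 + 0.2275) / 0.0400
  = 6.5741 · 0.4750 / 0.0400
  = 78.07
Adjust for 91% response: 78.07 / 0.91 = 85.79.
Round up → n = 86 per group.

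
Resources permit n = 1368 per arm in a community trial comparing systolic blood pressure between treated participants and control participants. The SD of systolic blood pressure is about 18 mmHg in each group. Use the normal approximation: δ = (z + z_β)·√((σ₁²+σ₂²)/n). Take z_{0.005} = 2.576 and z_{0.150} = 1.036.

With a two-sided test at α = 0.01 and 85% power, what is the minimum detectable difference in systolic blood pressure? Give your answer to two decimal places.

Minimum detectable difference ≈ 2.49 mmHg

δ = (z_{α/2} + z_β) · √((σ₁²+σ₂²)/n)
  = (2.576 + 1.036) · √(648/1368)
  = 3.612 · √0.47368
  = 3.612 · 0.6882
  = 2.4859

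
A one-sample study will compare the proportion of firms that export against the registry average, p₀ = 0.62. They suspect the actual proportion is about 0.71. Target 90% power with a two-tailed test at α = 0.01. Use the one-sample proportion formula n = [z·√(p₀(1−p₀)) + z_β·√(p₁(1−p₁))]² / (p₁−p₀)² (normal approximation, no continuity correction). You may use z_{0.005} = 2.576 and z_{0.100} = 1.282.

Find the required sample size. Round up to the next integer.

n = 415

n = [z_{α/2}·√(p₀q₀) + z_β·√(p₁q₁)]² / (p₁ − p₀)²
  = [2.576·√(0.62·0.38) + 1.282·√(0.71·0.29)]² / (0.09)²
  = [2.576·0.4854 + 1.282·0.4538]² / 0.0081
  = [1.8321]² / 0.0081
  = 414.38
Round up → n = 415.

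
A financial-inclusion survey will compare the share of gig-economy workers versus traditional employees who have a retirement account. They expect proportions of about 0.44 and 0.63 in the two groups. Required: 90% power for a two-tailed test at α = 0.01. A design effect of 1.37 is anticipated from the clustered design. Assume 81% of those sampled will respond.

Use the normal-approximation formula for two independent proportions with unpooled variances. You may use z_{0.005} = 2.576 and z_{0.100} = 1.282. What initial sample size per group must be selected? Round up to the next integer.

n = (z_{α/2} + z_β)² · [p₁(1−p₁) + p₂(1−p₂)] / (p₁ − p₂)²
  = (2.576 + 1.282)² · (0.44·0.56 + 0.63·0.37) / (-0.19)²
  = (3.858)² · (0.2464 + 0.2331) / 0.0361
  = 14.8842 · 0.4795 / 0.0361
  = 197.70
Design effect: 1.37 × 197.70 = 270.85.
Adjust for 81% response: 270.85 / 0.81 = 334.38.
Round up → n = 335 per group.

n = 335 per group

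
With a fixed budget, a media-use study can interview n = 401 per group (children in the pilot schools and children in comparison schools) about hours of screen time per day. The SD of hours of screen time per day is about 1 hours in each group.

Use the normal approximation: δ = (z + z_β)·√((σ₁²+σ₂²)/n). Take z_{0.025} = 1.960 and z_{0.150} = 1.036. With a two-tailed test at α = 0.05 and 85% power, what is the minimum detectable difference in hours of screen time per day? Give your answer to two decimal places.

Minimum detectable difference ≈ 0.21 hours

δ = (z_{α/2} + z_β) · √((σ₁²+σ₂²)/n)
  = (1.960 + 1.036) · √(2/401)
  = 2.996 · √0.00499
  = 2.996 · 0.0706
  = 0.2116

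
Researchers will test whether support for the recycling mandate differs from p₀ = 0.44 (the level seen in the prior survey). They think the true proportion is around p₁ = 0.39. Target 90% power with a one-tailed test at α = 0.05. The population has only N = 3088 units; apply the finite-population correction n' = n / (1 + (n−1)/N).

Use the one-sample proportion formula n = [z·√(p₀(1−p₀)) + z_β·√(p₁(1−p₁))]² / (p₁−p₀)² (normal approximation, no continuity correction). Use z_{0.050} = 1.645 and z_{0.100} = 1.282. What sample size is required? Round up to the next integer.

n = [z_α·√(p₀q₀) + z_β·√(p₁q₁)]² / (p₁ − p₀)²
  = [1.645·√(0.44·0.56) + 1.282·√(0.39·0.61)]² / (-0.05)²
  = [1.645·0.4964 + 1.282·0.4877]² / 0.0025
  = [1.4419]² / 0.0025
  = 831.57
Finite-population correction (N = 3088): 831.57 / (1 + (831.57 − 1)/3088) = 655.32.
Round up → n = 656.

n = 656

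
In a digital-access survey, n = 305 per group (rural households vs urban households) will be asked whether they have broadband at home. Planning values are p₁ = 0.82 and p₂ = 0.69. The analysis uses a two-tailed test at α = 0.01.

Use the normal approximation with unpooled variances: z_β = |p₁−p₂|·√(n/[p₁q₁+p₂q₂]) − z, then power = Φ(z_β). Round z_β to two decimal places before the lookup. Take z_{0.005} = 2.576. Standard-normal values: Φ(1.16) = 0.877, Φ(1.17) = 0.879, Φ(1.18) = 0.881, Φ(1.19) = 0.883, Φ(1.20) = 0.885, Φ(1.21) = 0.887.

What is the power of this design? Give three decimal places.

Power ≈ 0.885

z_β = |p₁−p₂|·√(n/[p₁q₁+p₂q₂]) − z_{α/2}
    = 0.13 · √(305/0.3615) − 2.576
    = 0.13 · 29.0466 − 2.576
    = 3.7761 − 2.576 = 1.2001 → 1.20
Power = Φ(1.20) = 0.885.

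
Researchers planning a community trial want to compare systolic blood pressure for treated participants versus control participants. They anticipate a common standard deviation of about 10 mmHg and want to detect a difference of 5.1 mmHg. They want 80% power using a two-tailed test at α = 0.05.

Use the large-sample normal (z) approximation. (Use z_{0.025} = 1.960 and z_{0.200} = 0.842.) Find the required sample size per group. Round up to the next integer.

n = 61 per group

n = (z_{α/2} + z_β)² · (σ₁² + σ₂²) / δ²
  = (1.960 + 0.842)² · (2·10² = 200) / 5.1²
  = 7.8512 · 200 / 26.01
  = 60.37
Round up → n = 61 per group.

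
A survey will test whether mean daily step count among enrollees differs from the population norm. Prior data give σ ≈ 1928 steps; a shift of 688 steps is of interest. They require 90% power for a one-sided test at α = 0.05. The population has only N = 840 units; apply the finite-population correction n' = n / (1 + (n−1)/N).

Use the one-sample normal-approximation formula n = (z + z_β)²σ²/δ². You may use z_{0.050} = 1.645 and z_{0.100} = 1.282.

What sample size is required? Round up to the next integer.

n = 63

n = (z_α + z_β)² · σ² / δ²
  = (1.645 + 1.282)² · 1928² / 688²
  = 8.5673 · 3717184 / 473344
  = 67.28
Finite-population correction (N = 840): 67.28 / (1 + (67.28 − 1)/840) = 62.36.
Round up → n = 63.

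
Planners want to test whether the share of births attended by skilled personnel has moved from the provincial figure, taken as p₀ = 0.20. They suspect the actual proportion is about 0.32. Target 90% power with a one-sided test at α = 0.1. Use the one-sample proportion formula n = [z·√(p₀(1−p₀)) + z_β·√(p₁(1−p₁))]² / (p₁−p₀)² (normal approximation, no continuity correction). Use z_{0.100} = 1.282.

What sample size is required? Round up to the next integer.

n = [z_α·√(p₀q₀) + z_β·√(p₁q₁)]² / (p₁ − p₀)²
  = [1.282·√(0.20·0.80) + 1.282·√(0.32·0.68)]² / (0.12)²
  = [1.282·0.4000 + 1.282·0.4665]² / 0.0144
  = [1.1108]² / 0.0144
  = 85.69
Round up → n = 86.

n = 86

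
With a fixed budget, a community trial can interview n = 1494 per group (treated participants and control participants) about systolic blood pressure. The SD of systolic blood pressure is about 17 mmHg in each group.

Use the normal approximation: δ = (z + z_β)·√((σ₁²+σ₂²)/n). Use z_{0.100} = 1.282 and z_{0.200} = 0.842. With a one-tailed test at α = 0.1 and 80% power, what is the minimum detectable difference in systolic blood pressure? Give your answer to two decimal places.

Minimum detectable difference ≈ 1.32 mmHg

δ = (z_α + z_β) · √((σ₁²+σ₂²)/n)
  = (1.282 + 0.842) · √(578/1494)
  = 2.124 · √0.38688
  = 2.124 · 0.6220
  = 1.3211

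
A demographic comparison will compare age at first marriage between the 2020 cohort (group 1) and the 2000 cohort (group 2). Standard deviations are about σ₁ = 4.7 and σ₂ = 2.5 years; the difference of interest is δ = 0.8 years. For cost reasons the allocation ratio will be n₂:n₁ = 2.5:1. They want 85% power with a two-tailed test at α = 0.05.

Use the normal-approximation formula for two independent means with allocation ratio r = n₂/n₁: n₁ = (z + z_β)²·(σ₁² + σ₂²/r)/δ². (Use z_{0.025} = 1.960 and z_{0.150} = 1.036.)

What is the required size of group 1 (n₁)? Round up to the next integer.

n₁ = 345

n₁ = (z_{α/2} + z_β)² · (σ₁² + σ₂²/r) / δ²
   = (1.960 + 1.036)² · (4.7² + 2.5²/2.5) / 0.8²
   = 8.9760 · (22.09 + 2.5) / 0.64
   = 8.9760 · 24.59 / 0.64
   = 344.88
Round up → n₁ = 345; n₂ = r·n₁ = 2.5 × 345 = 863.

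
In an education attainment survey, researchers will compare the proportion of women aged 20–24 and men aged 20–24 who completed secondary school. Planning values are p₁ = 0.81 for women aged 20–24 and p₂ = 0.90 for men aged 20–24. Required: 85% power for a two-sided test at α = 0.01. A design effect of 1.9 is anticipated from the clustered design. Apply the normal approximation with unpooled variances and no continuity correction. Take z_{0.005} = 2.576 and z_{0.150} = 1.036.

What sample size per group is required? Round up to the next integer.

n = 747 per group

n = (z_{α/2} + z_β)² · [p₁(1−p₁) + p₂(1−p₂)] / (p₁ − p₂)²
  = (2.576 + 1.036)² · (0.81·0.19 + 0.90·0.10) / (-0.09)²
  = (3.612)² · (0.1539 + 0.0900) / 0.0081
  = 13.0465 · 0.2439 / 0.0081
  = 392.85
Design effect: 1.9 × 392.85 = 746.41.
Round up → n = 747 per group.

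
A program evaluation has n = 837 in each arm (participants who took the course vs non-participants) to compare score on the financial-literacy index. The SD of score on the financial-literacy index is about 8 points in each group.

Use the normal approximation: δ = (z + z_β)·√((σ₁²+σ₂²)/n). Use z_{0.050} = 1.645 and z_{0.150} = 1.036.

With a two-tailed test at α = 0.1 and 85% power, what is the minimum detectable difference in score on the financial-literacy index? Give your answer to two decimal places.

Minimum detectable difference ≈ 1.05 points

δ = (z_{α/2} + z_β) · √((σ₁²+σ₂²)/n)
  = (1.645 + 1.036) · √(128/837)
  = 2.681 · √0.15293
  = 2.681 · 0.3911
  = 1.0484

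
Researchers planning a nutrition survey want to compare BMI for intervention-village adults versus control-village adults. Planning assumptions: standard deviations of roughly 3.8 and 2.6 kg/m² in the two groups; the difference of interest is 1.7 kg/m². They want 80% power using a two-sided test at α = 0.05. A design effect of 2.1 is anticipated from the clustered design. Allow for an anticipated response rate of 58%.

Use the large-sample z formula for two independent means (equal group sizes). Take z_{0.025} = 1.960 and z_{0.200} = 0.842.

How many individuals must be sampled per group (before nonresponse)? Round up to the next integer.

n = 209 per group

n = (z_{α/2} + z_β)² · (σ₁² + σ₂²) / δ²
  = (1.960 + 0.842)² · (3.8² + 2.6² = 21.2) / 1.7²
  = 7.8512 · 21.2 / 2.89
  = 57.59
Design effect: 2.1 × 57.59 = 120.95.
Adjust for 58% response: 120.95 / 0.58 = 208.53.
Round up → n = 209 per group.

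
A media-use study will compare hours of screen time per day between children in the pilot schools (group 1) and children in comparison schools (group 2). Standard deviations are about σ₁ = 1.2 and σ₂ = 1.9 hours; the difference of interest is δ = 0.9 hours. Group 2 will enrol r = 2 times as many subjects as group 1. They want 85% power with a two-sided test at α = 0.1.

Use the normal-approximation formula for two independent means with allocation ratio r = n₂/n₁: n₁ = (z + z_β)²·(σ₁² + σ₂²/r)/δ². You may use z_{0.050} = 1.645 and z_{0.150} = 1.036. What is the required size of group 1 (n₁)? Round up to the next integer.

n₁ = 29

n₁ = (z_{α/2} + z_β)² · (σ₁² + σ₂²/r) / δ²
   = (1.645 + 1.036)² · (1.2² + 1.9²/2) / 0.9²
   = 7.1878 · (1.44 + 1.805) / 0.81
   = 7.1878 · 3.245 / 0.81
   = 28.80
Round up → n₁ = 29; n₂ = r·n₁ = 2 × 29 = 58.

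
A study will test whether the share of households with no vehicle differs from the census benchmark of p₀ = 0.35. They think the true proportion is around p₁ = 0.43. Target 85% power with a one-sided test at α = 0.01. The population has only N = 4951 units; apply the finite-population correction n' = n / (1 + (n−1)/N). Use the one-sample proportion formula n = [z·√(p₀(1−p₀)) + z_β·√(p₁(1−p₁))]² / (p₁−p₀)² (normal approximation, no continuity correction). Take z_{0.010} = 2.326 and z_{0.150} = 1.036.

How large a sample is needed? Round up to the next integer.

n = 380

n = [z_α·√(p₀q₀) + z_β·√(p₁q₁)]² / (p₁ − p₀)²
  = [2.326·√(0.35·0.65) + 1.036·√(0.43·0.57)]² / (0.08)²
  = [2.326·0.4770 + 1.036·0.4951]² / 0.0064
  = [1.6223]² / 0.0064
  = 411.24
Finite-population correction (N = 4951): 411.24 / (1 + (411.24 − 1)/4951) = 379.77.
Round up → n = 380.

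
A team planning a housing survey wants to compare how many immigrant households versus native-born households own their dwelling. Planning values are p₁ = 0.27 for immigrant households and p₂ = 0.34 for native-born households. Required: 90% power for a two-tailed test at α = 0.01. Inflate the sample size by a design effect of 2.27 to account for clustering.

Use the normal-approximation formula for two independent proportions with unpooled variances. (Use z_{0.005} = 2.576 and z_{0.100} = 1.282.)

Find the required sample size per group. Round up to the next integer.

n = 2907 per group

n = (z_{α/2} + z_β)² · [p₁(1−p₁) + p₂(1−p₂)] / (p₁ − p₂)²
  = (2.576 + 1.282)² · (0.27·0.73 + 0.34·0.66) / (-0.07)²
  = (3.858)² · (0.1971 + 0.2244) / 0.0049
  = 14.8842 · 0.4215 / 0.0049
  = 1280.34
Design effect: 2.27 × 1280.34 = 2906.38.
Round up → n = 2907 per group.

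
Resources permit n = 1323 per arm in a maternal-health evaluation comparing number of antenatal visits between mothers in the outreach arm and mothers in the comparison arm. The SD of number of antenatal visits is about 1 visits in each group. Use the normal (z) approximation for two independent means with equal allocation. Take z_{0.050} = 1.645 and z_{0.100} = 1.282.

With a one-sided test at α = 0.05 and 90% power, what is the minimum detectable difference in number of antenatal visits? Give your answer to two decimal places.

Minimum detectable difference ≈ 0.11 visits

δ = (z_α + z_β) · √((σ₁²+σ₂²)/n)
  = (1.645 + 1.282) · √(2/1323)
  = 2.927 · √0.00151
  = 2.927 · 0.0389
  = 0.1138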